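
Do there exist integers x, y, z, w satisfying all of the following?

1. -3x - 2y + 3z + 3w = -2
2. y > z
Yes

Take x = 0, y = 1, z = 0, w = 0. Substituting into each constraint:
  (1) -3(0) - 2(1) + 3(0) + 3(0) = -2 ✓
  (2) 1 > 0 ✓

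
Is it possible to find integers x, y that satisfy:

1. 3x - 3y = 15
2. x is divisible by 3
Yes

Take x = 0, y = -5. Substituting into each constraint:
  (1) 3(0) - 3(-5) = 15 ✓
  (2) 0 = 3 × 0, remainder 0 ✓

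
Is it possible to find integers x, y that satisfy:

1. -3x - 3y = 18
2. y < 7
Yes

Take x = -6, y = 0. Substituting into each constraint:
  (1) -3(-6) - 3(0) = 18 ✓
  (2) 0 < 7 ✓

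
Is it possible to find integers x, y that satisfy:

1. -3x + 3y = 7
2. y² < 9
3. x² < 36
No

Even the single constraint (-3x + 3y = 7) is infeasible over the integers.

  - -3x + 3y = 7: every term on the left is divisible by 3, so the LHS ≡ 0 (mod 3), but the RHS 7 is not — no integer solution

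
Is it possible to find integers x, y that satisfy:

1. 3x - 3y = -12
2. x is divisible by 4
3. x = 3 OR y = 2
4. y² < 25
No

A contradictory subset is {3x - 3y = -12, x is divisible by 4, x = 3 OR y = 2}. No integer assignment can satisfy these jointly:

  - 3x - 3y = -12: is a linear equation tying the variables together
  - x is divisible by 4: restricts x to multiples of 4
  - x = 3 OR y = 2: forces a choice: either x = 3 or y = 2

Split on the disjunction (x = 3 OR y = 2):
  • If x = 3: this contradicts the divisibility constraint — 3 is not a multiple of 4.
  • If y = 2: with y = 2, writing x = 4x', every remaining term of the linear equation is divisible by 12, so the left side is ≡ 0 (mod 12); but the right side -6 ≡ 6 (mod 12). No integers can satisfy it.
Both branches are infeasible, so the system has no integer solution.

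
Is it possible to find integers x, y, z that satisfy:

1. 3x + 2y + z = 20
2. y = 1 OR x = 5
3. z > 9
Yes

Take x = 5, y = -3, z = 11. Substituting into each constraint:
  (1) 3(5) + 2(-3) + 11 = 20 ✓
  (2) x = 5, target 5 ✓ (second branch holds)
  (3) 11 > 9 ✓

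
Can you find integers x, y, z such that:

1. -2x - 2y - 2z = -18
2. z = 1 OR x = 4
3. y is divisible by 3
Yes

Take x = 4, y = 0, z = 5. Substituting into each constraint:
  (1) -2(4) - 2(0) - 2(5) = -18 ✓
  (2) x = 4, target 4 ✓ (second branch holds)
  (3) 0 = 3 × 0, remainder 0 ✓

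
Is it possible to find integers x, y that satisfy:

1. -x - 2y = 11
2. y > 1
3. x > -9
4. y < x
No

A contradictory subset is {-x - 2y = 11, y > 1, y < x}. No integer assignment can satisfy these jointly:

  - -x - 2y = 11: is a linear equation tying the variables together
  - y > 1: bounds one variable relative to a constant
  - y < x: bounds one variable relative to another variable

Propagating the comparison: x > y and y ≥ 2 give x ≥ 3. Range argument: with x ∈ [3, ∞], y ∈ [2, ∞], the left side of the equation is at most -7, but the right side is 11 > -7. No integer solution exists.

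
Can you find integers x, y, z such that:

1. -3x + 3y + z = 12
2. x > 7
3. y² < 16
Yes

Take x = 8, y = 0, z = 36. Substituting into each constraint:
  (1) -3(8) + 3(0) + 36 = 12 ✓
  (2) 8 > 7 ✓
  (3) y² = (0)² = 0, and 0 < 16 ✓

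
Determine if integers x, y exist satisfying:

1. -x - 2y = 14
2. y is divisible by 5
Yes

Take x = -14, y = 0. Substituting into each constraint:
  (1) 14 - 2(0) = 14 ✓
  (2) 0 = 5 × 0, remainder 0 ✓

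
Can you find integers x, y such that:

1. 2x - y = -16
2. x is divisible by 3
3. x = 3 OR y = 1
Yes

Take x = 3, y = 22. Substituting into each constraint:
  (1) 2(3) + (-22) = -16 ✓
  (2) 3 = 3 × 1, remainder 0 ✓
  (3) x = 3, target 3 ✓ (first branch holds)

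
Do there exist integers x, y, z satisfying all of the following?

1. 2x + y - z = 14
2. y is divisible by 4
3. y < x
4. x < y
No

A contradictory subset is {y < x, x < y}. No integer assignment can satisfy these jointly:

  - y < x: bounds one variable relative to another variable
  - x < y: bounds one variable relative to another variable

Direct contradiction: x > y and y > x cannot both hold.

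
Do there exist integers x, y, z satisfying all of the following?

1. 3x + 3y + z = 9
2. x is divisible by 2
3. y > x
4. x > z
Yes

Take x = 0, y = 4, z = -3. Substituting into each constraint:
  (1) 3(0) + 3(4) + (-3) = 9 ✓
  (2) 0 = 2 × 0, remainder 0 ✓
  (3) 4 > 0 ✓
  (4) 0 > -3 ✓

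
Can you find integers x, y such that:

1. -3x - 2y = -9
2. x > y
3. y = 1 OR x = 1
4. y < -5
No

A contradictory subset is {-3x - 2y = -9, y = 1 OR x = 1, y < -5}. No integer assignment can satisfy these jointly:

  - -3x - 2y = -9: is a linear equation tying the variables together
  - y = 1 OR x = 1: forces a choice: either y = 1 or x = 1
  - y < -5: bounds one variable relative to a constant

Split on the disjunction (y = 1 OR x = 1):
  • If y = 1: this contradicts the bound y ≤ -6.
  • If x = 1: the equation forces y = 3, which contradicts the bound y ≤ -6.
Both branches are infeasible, so the system has no integer solution.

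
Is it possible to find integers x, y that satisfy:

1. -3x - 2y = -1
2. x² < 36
Yes

Take x = -1, y = 2. Substituting into each constraint:
  (1) -3(-1) - 2(2) = -1 ✓
  (2) x² = (-1)² = 1, and 1 < 36 ✓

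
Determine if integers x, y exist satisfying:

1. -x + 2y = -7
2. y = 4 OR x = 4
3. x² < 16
No

The full constraint system is jointly infeasible over the integers. Each constraint and what it forces:

  - -x + 2y = -7: is a linear equation tying the variables together
  - y = 4 OR x = 4: forces a choice: either y = 4 or x = 4
  - x² < 16: restricts x to |x| ≤ 3

Split on the disjunction (y = 4 OR x = 4):
  • If y = 4: the equation forces x = 15, but x² < 16 requires |x| ≤ 3.
  • If x = 4: this contradicts x² < 16, which requires |x| ≤ 3.
Both branches are infeasible, so the system has no integer solution.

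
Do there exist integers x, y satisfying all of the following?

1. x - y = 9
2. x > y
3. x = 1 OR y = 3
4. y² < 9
No

A contradictory subset is {x - y = 9, x = 1 OR y = 3, y² < 9}. No integer assignment can satisfy these jointly:

  - x - y = 9: is a linear equation tying the variables together
  - x = 1 OR y = 3: forces a choice: either x = 1 or y = 3
  - y² < 9: restricts y to |y| ≤ 2

Split on the disjunction (x = 1 OR y = 3):
  • If x = 1: the equation forces y = -8, but y² < 9 requires |y| ≤ 2.
  • If y = 3: this contradicts y² < 9, which requires |y| ≤ 2.
Both branches are infeasible, so the system has no integer solution.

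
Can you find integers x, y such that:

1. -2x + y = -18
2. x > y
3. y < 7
Yes

Take x = 12, y = 6. Substituting into each constraint:
  (1) -2(12) + 6 = -18 ✓
  (2) 12 > 6 ✓
  (3) 6 < 7 ✓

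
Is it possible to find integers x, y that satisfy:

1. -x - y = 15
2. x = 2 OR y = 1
Yes

Take x = -16, y = 1. Substituting into each constraint:
  (1) 16 + (-1) = 15 ✓
  (2) y = 1, target 1 ✓ (second branch holds)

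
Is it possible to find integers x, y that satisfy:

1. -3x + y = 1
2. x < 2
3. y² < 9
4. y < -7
No

A contradictory subset is {y² < 9, y < -7}. No integer assignment can satisfy these jointly:

  - y² < 9: restricts y to |y| ≤ 2
  - y < -7: bounds one variable relative to a constant

Direct contradiction: the bounds on y require y ≥ -2 and y ≤ -8 simultaneously, which is empty.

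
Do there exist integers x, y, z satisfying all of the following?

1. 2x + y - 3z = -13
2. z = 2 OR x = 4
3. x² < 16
Yes

Take x = -1, y = -5, z = 2. Substituting into each constraint:
  (1) 2(-1) + (-5) - 3(2) = -13 ✓
  (2) z = 2, target 2 ✓ (first branch holds)
  (3) x² = (-1)² = 1, and 1 < 16 ✓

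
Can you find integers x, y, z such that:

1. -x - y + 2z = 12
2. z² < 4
Yes

Take x = -12, y = 0, z = 0. Substituting into each constraint:
  (1) 12 + 0 + 2(0) = 12 ✓
  (2) z² = (0)² = 0, and 0 < 4 ✓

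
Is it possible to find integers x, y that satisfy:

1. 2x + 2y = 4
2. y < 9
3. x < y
Yes

Take x = 0, y = 2. Substituting into each constraint:
  (1) 2(0) + 2(2) = 4 ✓
  (2) 2 < 9 ✓
  (3) 0 < 2 ✓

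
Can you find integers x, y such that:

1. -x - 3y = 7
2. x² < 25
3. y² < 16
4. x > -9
Yes

Take x = 2, y = -3. Substituting into each constraint:
  (1) (-2) - 3(-3) = 7 ✓
  (2) x² = (2)² = 4, and 4 < 25 ✓
  (3) y² = (-3)² = 9, and 9 < 16 ✓
  (4) 2 > -9 ✓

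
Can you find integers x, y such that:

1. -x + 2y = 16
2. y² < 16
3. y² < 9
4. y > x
Yes

Take x = -16, y = 0. Substituting into each constraint:
  (1) 16 + 2(0) = 16 ✓
  (2) y² = (0)² = 0, and 0 < 16 ✓
  (3) y² = (0)² = 0, and 0 < 9 ✓
  (4) 0 > -16 ✓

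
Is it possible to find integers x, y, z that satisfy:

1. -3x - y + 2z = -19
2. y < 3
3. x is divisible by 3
Yes

Take x = 0, y = 1, z = -9. Substituting into each constraint:
  (1) -3(0) + (-1) + 2(-9) = -19 ✓
  (2) 1 < 3 ✓
  (3) 0 = 3 × 0, remainder 0 ✓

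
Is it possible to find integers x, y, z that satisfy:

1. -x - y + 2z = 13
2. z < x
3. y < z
Yes

Take x = 1, y = -14, z = 0. Substituting into each constraint:
  (1) (-1) + 14 + 2(0) = 13 ✓
  (2) 0 < 1 ✓
  (3) -14 < 0 ✓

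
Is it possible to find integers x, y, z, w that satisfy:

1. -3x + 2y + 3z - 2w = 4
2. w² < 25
Yes

Take x = 0, y = 0, z = 0, w = -2. Substituting into each constraint:
  (1) -3(0) + 2(0) + 3(0) - 2(-2) = 4 ✓
  (2) w² = (-2)² = 4, and 4 < 25 ✓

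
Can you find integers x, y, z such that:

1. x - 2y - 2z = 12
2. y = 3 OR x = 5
Yes

Take x = 4, y = 3, z = -7. Substituting into each constraint:
  (1) 4 - 2(3) - 2(-7) = 12 ✓
  (2) y = 3, target 3 ✓ (first branch holds)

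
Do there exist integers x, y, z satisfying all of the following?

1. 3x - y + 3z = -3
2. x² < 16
Yes

Take x = 0, y = 3, z = 0. Substituting into each constraint:
  (1) 3(0) + (-3) + 3(0) = -3 ✓
  (2) x² = (0)² = 0, and 0 < 16 ✓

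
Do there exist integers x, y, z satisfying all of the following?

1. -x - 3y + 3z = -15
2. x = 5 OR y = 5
Yes

Take x = 0, y = 5, z = 0. Substituting into each constraint:
  (1) 0 - 3(5) + 3(0) = -15 ✓
  (2) y = 5, target 5 ✓ (second branch holds)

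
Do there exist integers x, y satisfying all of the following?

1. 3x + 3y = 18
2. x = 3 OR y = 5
Yes

Take x = 3, y = 3. Substituting into each constraint:
  (1) 3(3) + 3(3) = 18 ✓
  (2) x = 3, target 3 ✓ (first branch holds)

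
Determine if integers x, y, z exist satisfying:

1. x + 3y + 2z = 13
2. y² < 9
Yes

Take x = 13, y = 0, z = 0. Substituting into each constraint:
  (1) 13 + 3(0) + 2(0) = 13 ✓
  (2) y² = (0)² = 0, and 0 < 9 ✓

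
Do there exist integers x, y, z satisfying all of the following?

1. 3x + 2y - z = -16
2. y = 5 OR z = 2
Yes

Take x = -9, y = 5, z = -1. Substituting into each constraint:
  (1) 3(-9) + 2(5) + 1 = -16 ✓
  (2) y = 5, target 5 ✓ (first branch holds)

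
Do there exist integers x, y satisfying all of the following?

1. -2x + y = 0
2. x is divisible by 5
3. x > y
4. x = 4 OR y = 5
No

A contradictory subset is {-2x + y = 0, x > y, x = 4 OR y = 5}. No integer assignment can satisfy these jointly:

  - -2x + y = 0: is a linear equation tying the variables together
  - x > y: bounds one variable relative to another variable
  - x = 4 OR y = 5: forces a choice: either x = 4 or y = 5

Split on the disjunction (x = 4 OR y = 5):
  • If x = 4: the equation forces y = 8, giving (x, y) = (4, 8), which violates x > y.
  • If y = 5: with y = 5, every remaining term of the linear equation is divisible by 2, so the left side is ≡ 0 (mod 2); but the right side -5 ≡ 1 (mod 2). No integers can satisfy it.
Both branches are infeasible, so the system has no integer solution.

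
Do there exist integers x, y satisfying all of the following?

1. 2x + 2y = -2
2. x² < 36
Yes

Take x = -1, y = 0. Substituting into each constraint:
  (1) 2(-1) + 2(0) = -2 ✓
  (2) x² = (-1)² = 1, and 1 < 36 ✓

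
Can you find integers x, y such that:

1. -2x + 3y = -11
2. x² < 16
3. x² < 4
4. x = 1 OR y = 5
Yes

Take x = 1, y = -3. Substituting into each constraint:
  (1) -2(1) + 3(-3) = -11 ✓
  (2) x² = (1)² = 1, and 1 < 16 ✓
  (3) x² = (1)² = 1, and 1 < 4 ✓
  (4) x = 1, target 1 ✓ (first branch holds)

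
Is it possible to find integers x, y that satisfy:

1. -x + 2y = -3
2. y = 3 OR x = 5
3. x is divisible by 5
Yes

Take x = 5, y = 1. Substituting into each constraint:
  (1) (-5) + 2(1) = -3 ✓
  (2) x = 5, target 5 ✓ (second branch holds)
  (3) 5 = 5 × 1, remainder 0 ✓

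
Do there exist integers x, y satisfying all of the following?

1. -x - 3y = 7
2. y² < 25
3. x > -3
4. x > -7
Yes

Take x = 2, y = -3. Substituting into each constraint:
  (1) (-2) - 3(-3) = 7 ✓
  (2) y² = (-3)² = 9, and 9 < 25 ✓
  (3) 2 > -3 ✓
  (4) 2 > -7 ✓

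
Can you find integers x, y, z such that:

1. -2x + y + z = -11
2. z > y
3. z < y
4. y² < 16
No

A contradictory subset is {z > y, z < y}. No integer assignment can satisfy these jointly:

  - z > y: bounds one variable relative to another variable
  - z < y: bounds one variable relative to another variable

Direct contradiction: z > y and y > z cannot both hold.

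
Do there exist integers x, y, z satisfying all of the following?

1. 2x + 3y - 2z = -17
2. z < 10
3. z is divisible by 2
Yes

Take x = 2, y = -7, z = 0. Substituting into each constraint:
  (1) 2(2) + 3(-7) - 2(0) = -17 ✓
  (2) 0 < 10 ✓
  (3) 0 = 2 × 0, remainder 0 ✓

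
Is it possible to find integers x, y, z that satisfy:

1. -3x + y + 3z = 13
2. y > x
Yes

Take x = 0, y = 1, z = 4. Substituting into each constraint:
  (1) -3(0) + 1 + 3(4) = 13 ✓
  (2) 1 > 0 ✓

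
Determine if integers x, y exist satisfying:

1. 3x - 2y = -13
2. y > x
Yes

Take x = -3, y = 2. Substituting into each constraint:
  (1) 3(-3) - 2(2) = -13 ✓
  (2) 2 > -3 ✓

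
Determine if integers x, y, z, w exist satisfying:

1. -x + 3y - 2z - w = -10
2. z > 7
Yes

Take x = 0, y = 2, z = 8, w = 0. Substituting into each constraint:
  (1) 0 + 3(2) - 2(8) + 0 = -10 ✓
  (2) 8 > 7 ✓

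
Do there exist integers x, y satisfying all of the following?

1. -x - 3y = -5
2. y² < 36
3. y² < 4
Yes

Take x = 5, y = 0. Substituting into each constraint:
  (1) (-5) - 3(0) = -5 ✓
  (2) y² = (0)² = 0, and 0 < 36 ✓
  (3) y² = (0)² = 0, and 0 < 4 ✓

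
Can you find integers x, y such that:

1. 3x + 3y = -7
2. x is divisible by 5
No

Even the single constraint (3x + 3y = -7) is infeasible over the integers.

  - 3x + 3y = -7: every term on the left is divisible by 3, so the LHS ≡ 0 (mod 3), but the RHS -7 is not — no integer solution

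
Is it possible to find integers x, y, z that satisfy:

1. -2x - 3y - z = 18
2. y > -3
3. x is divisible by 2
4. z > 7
Yes

Take x = -10, y = -2, z = 8. Substituting into each constraint:
  (1) -2(-10) - 3(-2) + (-8) = 18 ✓
  (2) -2 > -3 ✓
  (3) -10 = 2 × -5, remainder 0 ✓
  (4) 8 > 7 ✓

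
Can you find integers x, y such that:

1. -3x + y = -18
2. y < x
Yes

Take x = 8, y = 6. Substituting into each constraint:
  (1) -3(8) + 6 = -18 ✓
  (2) 6 < 8 ✓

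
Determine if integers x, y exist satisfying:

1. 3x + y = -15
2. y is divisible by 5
Yes

Take x = -5, y = 0. Substituting into each constraint:
  (1) 3(-5) + 0 = -15 ✓
  (2) 0 = 5 × 0, remainder 0 ✓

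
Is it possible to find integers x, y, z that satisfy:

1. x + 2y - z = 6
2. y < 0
Yes

Take x = 8, y = -1, z = 0. Substituting into each constraint:
  (1) 8 + 2(-1) + 0 = 6 ✓
  (2) -1 < 0 ✓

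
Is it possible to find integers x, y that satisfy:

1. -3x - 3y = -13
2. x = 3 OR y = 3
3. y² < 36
No

Even the single constraint (-3x - 3y = -13) is infeasible over the integers.

  - -3x - 3y = -13: every term on the left is divisible by 3, so the LHS ≡ 0 (mod 3), but the RHS -13 is not — no integer solution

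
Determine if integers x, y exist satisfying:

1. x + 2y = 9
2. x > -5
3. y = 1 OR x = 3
Yes

Take x = 7, y = 1. Substituting into each constraint:
  (1) 7 + 2(1) = 9 ✓
  (2) 7 > -5 ✓
  (3) y = 1, target 1 ✓ (first branch holds)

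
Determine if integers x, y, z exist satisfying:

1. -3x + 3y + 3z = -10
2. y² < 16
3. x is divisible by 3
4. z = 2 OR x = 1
No

Even the single constraint (-3x + 3y + 3z = -10) is infeasible over the integers.

  - -3x + 3y + 3z = -10: every term on the left is divisible by 3, so the LHS ≡ 0 (mod 3), but the RHS -10 is not — no integer solution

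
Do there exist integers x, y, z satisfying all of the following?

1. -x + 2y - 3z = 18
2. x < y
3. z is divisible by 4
Yes

Take x = 16, y = 17, z = 0. Substituting into each constraint:
  (1) (-16) + 2(17) - 3(0) = 18 ✓
  (2) 16 < 17 ✓
  (3) 0 = 4 × 0, remainder 0 ✓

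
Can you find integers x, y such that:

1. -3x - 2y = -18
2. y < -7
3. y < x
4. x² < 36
No

A contradictory subset is {-3x - 2y = -18, y < -7, x² < 36}. No integer assignment can satisfy these jointly:

  - -3x - 2y = -18: is a linear equation tying the variables together
  - y < -7: bounds one variable relative to a constant
  - x² < 36: restricts x to |x| ≤ 5

Range argument: with x ∈ [-5, 5], y ∈ [−∞, -8], the left side of the equation is at least 1, but the right side is -18 < 1. No integer solution exists.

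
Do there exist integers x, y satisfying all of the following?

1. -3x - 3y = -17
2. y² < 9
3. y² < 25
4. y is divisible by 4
No

Even the single constraint (-3x - 3y = -17) is infeasible over the integers.

  - -3x - 3y = -17: every term on the left is divisible by 3, so the LHS ≡ 0 (mod 3), but the RHS -17 is not — no integer solution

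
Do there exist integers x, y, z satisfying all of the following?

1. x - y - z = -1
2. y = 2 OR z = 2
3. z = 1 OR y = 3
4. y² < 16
Yes

Take x = 4, y = 3, z = 2. Substituting into each constraint:
  (1) 4 + (-3) + (-2) = -1 ✓
  (2) z = 2, target 2 ✓ (second branch holds)
  (3) y = 3, target 3 ✓ (second branch holds)
  (4) y² = (3)² = 9, and 9 < 16 ✓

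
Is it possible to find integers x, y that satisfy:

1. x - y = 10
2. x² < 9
Yes

Take x = 0, y = -10. Substituting into each constraint:
  (1) 0 + 10 = 10 ✓
  (2) x² = (0)² = 0, and 0 < 9 ✓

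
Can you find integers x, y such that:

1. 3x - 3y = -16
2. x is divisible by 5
No

Even the single constraint (3x - 3y = -16) is infeasible over the integers.

  - 3x - 3y = -16: every term on the left is divisible by 3, so the LHS ≡ 0 (mod 3), but the RHS -16 is not — no integer solution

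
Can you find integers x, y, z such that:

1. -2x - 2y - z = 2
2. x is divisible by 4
Yes

Take x = 0, y = -1, z = 0. Substituting into each constraint:
  (1) -2(0) - 2(-1) + 0 = 2 ✓
  (2) 0 = 4 × 0, remainder 0 ✓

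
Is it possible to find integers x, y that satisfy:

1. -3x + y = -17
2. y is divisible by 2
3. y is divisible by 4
Yes

Take x = 7, y = 4. Substituting into each constraint:
  (1) -3(7) + 4 = -17 ✓
  (2) 4 = 2 × 2, remainder 0 ✓
  (3) 4 = 4 × 1, remainder 0 ✓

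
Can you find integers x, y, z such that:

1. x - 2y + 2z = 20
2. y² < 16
Yes

Take x = 20, y = 0, z = 0. Substituting into each constraint:
  (1) 20 - 2(0) + 2(0) = 20 ✓
  (2) y² = (0)² = 0, and 0 < 16 ✓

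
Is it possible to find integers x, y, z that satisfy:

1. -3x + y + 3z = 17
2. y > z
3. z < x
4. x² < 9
Yes

Take x = 0, y = 20, z = -1. Substituting into each constraint:
  (1) -3(0) + 20 + 3(-1) = 17 ✓
  (2) 20 > -1 ✓
  (3) -1 < 0 ✓
  (4) x² = (0)² = 0, and 0 < 9 ✓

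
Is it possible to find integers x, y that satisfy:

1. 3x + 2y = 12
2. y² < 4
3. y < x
Yes

Take x = 4, y = 0. Substituting into each constraint:
  (1) 3(4) + 2(0) = 12 ✓
  (2) y² = (0)² = 0, and 0 < 4 ✓
  (3) 0 < 4 ✓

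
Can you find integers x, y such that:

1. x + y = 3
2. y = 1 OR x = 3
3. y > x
No

The full constraint system is jointly infeasible over the integers. Each constraint and what it forces:

  - x + y = 3: is a linear equation tying the variables together
  - y = 1 OR x = 3: forces a choice: either y = 1 or x = 3
  - y > x: bounds one variable relative to another variable

Split on the disjunction (y = 1 OR x = 3):
  • If y = 1: the equation forces x = 2, giving (y, x) = (1, 2), which violates y > x.
  • If x = 3: the equation forces y = 0, giving (x, y) = (3, 0), which violates y > x.
Both branches are infeasible, so the system has no integer solution.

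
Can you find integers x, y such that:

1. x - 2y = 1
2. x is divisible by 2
No

The full constraint system is jointly infeasible over the integers. Each constraint and what it forces:

  - x - 2y = 1: is a linear equation tying the variables together
  - x is divisible by 2: restricts x to multiples of 2

Modular obstruction: writing x = 2x', every remaining term of the linear equation is divisible by 2, so the left side is ≡ 0 (mod 2); but the right side 1 ≡ 1 (mod 2). No integers can satisfy it.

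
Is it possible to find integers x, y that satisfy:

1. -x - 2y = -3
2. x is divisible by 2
No

The full constraint system is jointly infeasible over the integers. Each constraint and what it forces:

  - -x - 2y = -3: is a linear equation tying the variables together
  - x is divisible by 2: restricts x to multiples of 2

Modular obstruction: writing x = 2x', every remaining term of the linear equation is divisible by 2, so the left side is ≡ 0 (mod 2); but the right side -3 ≡ 1 (mod 2). No integers can satisfy it.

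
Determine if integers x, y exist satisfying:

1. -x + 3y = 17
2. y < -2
Yes

Take x = -26, y = -3. Substituting into each constraint:
  (1) 26 + 3(-3) = 17 ✓
  (2) -3 < -2 ✓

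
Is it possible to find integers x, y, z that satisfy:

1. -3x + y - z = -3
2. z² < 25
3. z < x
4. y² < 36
Yes

Take x = 0, y = -4, z = -1. Substituting into each constraint:
  (1) -3(0) + (-4) + 1 = -3 ✓
  (2) z² = (-1)² = 1, and 1 < 25 ✓
  (3) -1 < 0 ✓
  (4) y² = (-4)² = 16, and 16 < 36 ✓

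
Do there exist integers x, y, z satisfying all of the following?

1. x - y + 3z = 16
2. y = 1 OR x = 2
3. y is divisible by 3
No

The full constraint system is jointly infeasible over the integers. Each constraint and what it forces:

  - x - y + 3z = 16: is a linear equation tying the variables together
  - y = 1 OR x = 2: forces a choice: either y = 1 or x = 2
  - y is divisible by 3: restricts y to multiples of 3

Split on the disjunction (y = 1 OR x = 2):
  • If y = 1: this contradicts the divisibility constraint — 1 is not a multiple of 3.
  • If x = 2: with x = 2, writing y = 3y', every remaining term of the linear equation is divisible by 3, so the left side is ≡ 0 (mod 3); but the right side 14 ≡ 2 (mod 3). No integers can satisfy it.
Both branches are infeasible, so the system has no integer solution.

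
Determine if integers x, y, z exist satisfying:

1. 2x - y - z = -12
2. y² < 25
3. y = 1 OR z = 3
Yes

Take x = -5, y = 1, z = 1. Substituting into each constraint:
  (1) 2(-5) + (-1) + (-1) = -12 ✓
  (2) y² = (1)² = 1, and 1 < 25 ✓
  (3) y = 1, target 1 ✓ (first branch holds)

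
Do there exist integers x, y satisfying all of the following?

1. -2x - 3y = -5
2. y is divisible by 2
No

The full constraint system is jointly infeasible over the integers. Each constraint and what it forces:

  - -2x - 3y = -5: is a linear equation tying the variables together
  - y is divisible by 2: restricts y to multiples of 2

Modular obstruction: writing y = 2y', every remaining term of the linear equation is divisible by 2, so the left side is ≡ 0 (mod 2); but the right side -5 ≡ 1 (mod 2). No integers can satisfy it.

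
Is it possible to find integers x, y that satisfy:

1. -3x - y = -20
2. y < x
Yes

Take x = 6, y = 2. Substituting into each constraint:
  (1) -3(6) + (-2) = -20 ✓
  (2) 2 < 6 ✓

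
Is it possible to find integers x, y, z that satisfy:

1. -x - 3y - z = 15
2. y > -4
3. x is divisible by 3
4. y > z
Yes

Take x = -18, y = 1, z = 0. Substituting into each constraint:
  (1) 18 - 3(1) + 0 = 15 ✓
  (2) 1 > -4 ✓
  (3) -18 = 3 × -6, remainder 0 ✓
  (4) 1 > 0 ✓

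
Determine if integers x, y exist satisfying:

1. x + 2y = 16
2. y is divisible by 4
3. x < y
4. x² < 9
Yes

Take x = 0, y = 8. Substituting into each constraint:
  (1) 0 + 2(8) = 16 ✓
  (2) 8 = 4 × 2, remainder 0 ✓
  (3) 0 < 8 ✓
  (4) x² = (0)² = 0, and 0 < 9 ✓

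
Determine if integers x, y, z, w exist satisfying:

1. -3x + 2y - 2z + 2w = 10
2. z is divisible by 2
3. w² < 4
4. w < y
Yes

Take x = -2, y = 2, z = 0, w = 0. Substituting into each constraint:
  (1) -3(-2) + 2(2) - 2(0) + 2(0) = 10 ✓
  (2) 0 = 2 × 0, remainder 0 ✓
  (3) w² = (0)² = 0, and 0 < 4 ✓
  (4) 0 < 2 ✓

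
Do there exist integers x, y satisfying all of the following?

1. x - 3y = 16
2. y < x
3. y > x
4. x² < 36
No

A contradictory subset is {y < x, y > x}. No integer assignment can satisfy these jointly:

  - y < x: bounds one variable relative to another variable
  - y > x: bounds one variable relative to another variable

Direct contradiction: x > y and y > x cannot both hold.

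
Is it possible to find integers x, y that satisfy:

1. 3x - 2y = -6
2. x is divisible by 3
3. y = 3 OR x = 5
Yes

Take x = 0, y = 3. Substituting into each constraint:
  (1) 3(0) - 2(3) = -6 ✓
  (2) 0 = 3 × 0, remainder 0 ✓
  (3) y = 3, target 3 ✓ (first branch holds)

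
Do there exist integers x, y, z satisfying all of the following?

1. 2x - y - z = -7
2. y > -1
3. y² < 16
Yes

Take x = 0, y = 0, z = 7. Substituting into each constraint:
  (1) 2(0) + 0 + (-7) = -7 ✓
  (2) 0 > -1 ✓
  (3) y² = (0)² = 0, and 0 < 16 ✓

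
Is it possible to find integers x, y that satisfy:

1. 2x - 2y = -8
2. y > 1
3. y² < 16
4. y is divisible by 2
Yes

Take x = -2, y = 2. Substituting into each constraint:
  (1) 2(-2) - 2(2) = -8 ✓
  (2) 2 > 1 ✓
  (3) y² = (2)² = 4, and 4 < 16 ✓
  (4) 2 = 2 × 1, remainder 0 ✓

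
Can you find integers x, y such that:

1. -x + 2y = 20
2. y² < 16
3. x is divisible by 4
Yes

Take x = -16, y = 2. Substituting into each constraint:
  (1) 16 + 2(2) = 20 ✓
  (2) y² = (2)² = 4, and 4 < 16 ✓
  (3) -16 = 4 × -4, remainder 0 ✓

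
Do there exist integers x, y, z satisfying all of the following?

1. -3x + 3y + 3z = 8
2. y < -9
No

Even the single constraint (-3x + 3y + 3z = 8) is infeasible over the integers.

  - -3x + 3y + 3z = 8: every term on the left is divisible by 3, so the LHS ≡ 0 (mod 3), but the RHS 8 is not — no integer solution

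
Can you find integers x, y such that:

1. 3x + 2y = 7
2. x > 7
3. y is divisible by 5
Yes

Take x = 9, y = -10. Substituting into each constraint:
  (1) 3(9) + 2(-10) = 7 ✓
  (2) 9 > 7 ✓
  (3) -10 = 5 × -2, remainder 0 ✓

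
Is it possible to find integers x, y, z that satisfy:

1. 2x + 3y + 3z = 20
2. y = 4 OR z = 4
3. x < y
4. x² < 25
Yes

Take x = 1, y = 4, z = 2. Substituting into each constraint:
  (1) 2(1) + 3(4) + 3(2) = 20 ✓
  (2) y = 4, target 4 ✓ (first branch holds)
  (3) 1 < 4 ✓
  (4) x² = (1)² = 1, and 1 < 25 ✓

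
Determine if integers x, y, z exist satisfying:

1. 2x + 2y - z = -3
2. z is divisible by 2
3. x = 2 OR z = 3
No

A contradictory subset is {2x + 2y - z = -3, z is divisible by 2}. No integer assignment can satisfy these jointly:

  - 2x + 2y - z = -3: is a linear equation tying the variables together
  - z is divisible by 2: restricts z to multiples of 2

Modular obstruction: writing z = 2z', every remaining term of the linear equation is divisible by 2, so the left side is ≡ 0 (mod 2); but the right side -3 ≡ 1 (mod 2). No integers can satisfy it.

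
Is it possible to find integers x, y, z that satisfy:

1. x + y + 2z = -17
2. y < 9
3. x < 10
Yes

Take x = -17, y = 0, z = 0. Substituting into each constraint:
  (1) (-17) + 0 + 2(0) = -17 ✓
  (2) 0 < 9 ✓
  (3) -17 < 10 ✓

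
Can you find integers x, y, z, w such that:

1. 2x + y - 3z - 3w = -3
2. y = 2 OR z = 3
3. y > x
Yes

Take x = -3, y = 0, z = 3, w = -4. Substituting into each constraint:
  (1) 2(-3) + 0 - 3(3) - 3(-4) = -3 ✓
  (2) z = 3, target 3 ✓ (second branch holds)
  (3) 0 > -3 ✓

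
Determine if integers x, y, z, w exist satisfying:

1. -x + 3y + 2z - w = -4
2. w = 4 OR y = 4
Yes

Take x = 0, y = 6, z = -9, w = 4. Substituting into each constraint:
  (1) 0 + 3(6) + 2(-9) + (-4) = -4 ✓
  (2) w = 4, target 4 ✓ (first branch holds)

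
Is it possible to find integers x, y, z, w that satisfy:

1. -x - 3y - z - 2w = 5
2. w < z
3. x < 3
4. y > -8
Yes

Take x = -3, y = 0, z = 0, w = -1. Substituting into each constraint:
  (1) 3 - 3(0) + 0 - 2(-1) = 5 ✓
  (2) -1 < 0 ✓
  (3) -3 < 3 ✓
  (4) 0 > -8 ✓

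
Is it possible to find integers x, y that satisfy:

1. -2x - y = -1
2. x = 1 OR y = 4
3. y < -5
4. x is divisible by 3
No

A contradictory subset is {-2x - y = -1, x = 1 OR y = 4, y < -5}. No integer assignment can satisfy these jointly:

  - -2x - y = -1: is a linear equation tying the variables together
  - x = 1 OR y = 4: forces a choice: either x = 1 or y = 4
  - y < -5: bounds one variable relative to a constant

Split on the disjunction (x = 1 OR y = 4):
  • If x = 1: the equation forces y = -1, which contradicts the bound y ≤ -6.
  • If y = 4: this contradicts the bound y ≤ -6.
Both branches are infeasible, so the system has no integer solution.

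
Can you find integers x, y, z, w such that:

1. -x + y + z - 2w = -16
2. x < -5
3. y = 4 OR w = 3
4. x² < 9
No

A contradictory subset is {x < -5, x² < 9}. No integer assignment can satisfy these jointly:

  - x < -5: bounds one variable relative to a constant
  - x² < 9: restricts x to |x| ≤ 2

Direct contradiction: the bounds on x require x ≥ -2 and x ≤ -6 simultaneously, which is empty.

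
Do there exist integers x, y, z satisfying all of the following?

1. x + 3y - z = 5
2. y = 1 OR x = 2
Yes

Take x = 0, y = 1, z = -2. Substituting into each constraint:
  (1) 0 + 3(1) + 2 = 5 ✓
  (2) y = 1, target 1 ✓ (first branch holds)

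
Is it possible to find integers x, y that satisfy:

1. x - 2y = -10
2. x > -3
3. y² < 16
No

The full constraint system is jointly infeasible over the integers. Each constraint and what it forces:

  - x - 2y = -10: is a linear equation tying the variables together
  - x > -3: bounds one variable relative to a constant
  - y² < 16: restricts y to |y| ≤ 3

Range argument: with x ∈ [-2, ∞], y ∈ [-3, 3], the left side of the equation is at least -8, but the right side is -10 < -8. No integer solution exists.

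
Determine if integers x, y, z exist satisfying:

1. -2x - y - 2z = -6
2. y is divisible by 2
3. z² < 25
Yes

Take x = 3, y = 0, z = 0. Substituting into each constraint:
  (1) -2(3) + 0 - 2(0) = -6 ✓
  (2) 0 = 2 × 0, remainder 0 ✓
  (3) z² = (0)² = 0, and 0 < 25 ✓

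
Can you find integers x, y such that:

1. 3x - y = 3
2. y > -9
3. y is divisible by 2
Yes

Take x = 1, y = 0. Substituting into each constraint:
  (1) 3(1) + 0 = 3 ✓
  (2) 0 > -9 ✓
  (3) 0 = 2 × 0, remainder 0 ✓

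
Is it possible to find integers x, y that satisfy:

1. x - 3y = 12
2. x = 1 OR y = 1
Yes

Take x = 15, y = 1. Substituting into each constraint:
  (1) 15 - 3(1) = 12 ✓
  (2) y = 1, target 1 ✓ (second branch holds)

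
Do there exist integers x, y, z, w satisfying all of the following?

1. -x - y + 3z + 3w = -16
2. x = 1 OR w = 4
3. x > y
Yes

Take x = 1, y = 0, z = -10, w = 5. Substituting into each constraint:
  (1) (-1) + 0 + 3(-10) + 3(5) = -16 ✓
  (2) x = 1, target 1 ✓ (first branch holds)
  (3) 1 > 0 ✓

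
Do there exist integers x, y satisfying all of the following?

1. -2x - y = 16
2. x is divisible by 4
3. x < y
Yes

Take x = -8, y = 0. Substituting into each constraint:
  (1) -2(-8) + 0 = 16 ✓
  (2) -8 = 4 × -2, remainder 0 ✓
  (3) -8 < 0 ✓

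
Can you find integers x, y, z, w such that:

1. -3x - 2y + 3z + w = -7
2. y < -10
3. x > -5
Yes

Take x = 0, y = -13, z = -11, w = 0. Substituting into each constraint:
  (1) -3(0) - 2(-13) + 3(-11) + 0 = -7 ✓
  (2) -13 < -10 ✓
  (3) 0 > -5 ✓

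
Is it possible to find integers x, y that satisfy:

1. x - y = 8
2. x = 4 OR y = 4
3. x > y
Yes

Take x = 4, y = -4. Substituting into each constraint:
  (1) 4 + 4 = 8 ✓
  (2) x = 4, target 4 ✓ (first branch holds)
  (3) 4 > -4 ✓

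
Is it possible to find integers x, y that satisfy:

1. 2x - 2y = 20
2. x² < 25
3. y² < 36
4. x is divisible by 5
No

The full constraint system is jointly infeasible over the integers. Each constraint and what it forces:

  - 2x - 2y = 20: is a linear equation tying the variables together
  - x² < 25: restricts x to |x| ≤ 4
  - y² < 36: restricts y to |y| ≤ 5
  - x is divisible by 5: restricts x to multiples of 5

Range argument: with x ∈ [-4, 4], y ∈ [-5, 5], the left side of the equation is at most 18, but the right side is 20 > 18. No integer solution exists.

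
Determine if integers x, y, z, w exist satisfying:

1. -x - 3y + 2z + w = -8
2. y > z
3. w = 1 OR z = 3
Yes

Take x = 0, y = 4, z = 3, w = -2. Substituting into each constraint:
  (1) 0 - 3(4) + 2(3) + (-2) = -8 ✓
  (2) 4 > 3 ✓
  (3) z = 3, target 3 ✓ (second branch holds)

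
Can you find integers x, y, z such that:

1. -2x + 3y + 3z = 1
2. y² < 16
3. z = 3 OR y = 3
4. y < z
Yes

Take x = 7, y = 2, z = 3. Substituting into each constraint:
  (1) -2(7) + 3(2) + 3(3) = 1 ✓
  (2) y² = (2)² = 4, and 4 < 16 ✓
  (3) z = 3, target 3 ✓ (first branch holds)
  (4) 2 < 3 ✓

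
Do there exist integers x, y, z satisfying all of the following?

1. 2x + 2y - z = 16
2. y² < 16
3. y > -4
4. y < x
Yes

Take x = 1, y = 0, z = -14. Substituting into each constraint:
  (1) 2(1) + 2(0) + 14 = 16 ✓
  (2) y² = (0)² = 0, and 0 < 16 ✓
  (3) 0 > -4 ✓
  (4) 0 < 1 ✓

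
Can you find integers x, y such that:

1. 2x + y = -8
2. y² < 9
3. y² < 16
Yes

Take x = -4, y = 0. Substituting into each constraint:
  (1) 2(-4) + 0 = -8 ✓
  (2) y² = (0)² = 0, and 0 < 9 ✓
  (3) y² = (0)² = 0, and 0 < 16 ✓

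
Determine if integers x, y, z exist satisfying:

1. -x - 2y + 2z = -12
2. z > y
Yes

Take x = 14, y = -1, z = 0. Substituting into each constraint:
  (1) (-14) - 2(-1) + 2(0) = -12 ✓
  (2) 0 > -1 ✓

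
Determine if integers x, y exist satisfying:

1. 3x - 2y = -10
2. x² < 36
Yes

Take x = 0, y = 5. Substituting into each constraint:
  (1) 3(0) - 2(5) = -10 ✓
  (2) x² = (0)² = 0, and 0 < 36 ✓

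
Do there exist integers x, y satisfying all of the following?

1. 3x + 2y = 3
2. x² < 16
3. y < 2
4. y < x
Yes

Take x = 1, y = 0. Substituting into each constraint:
  (1) 3(1) + 2(0) = 3 ✓
  (2) x² = (1)² = 1, and 1 < 16 ✓
  (3) 0 < 2 ✓
  (4) 0 < 1 ✓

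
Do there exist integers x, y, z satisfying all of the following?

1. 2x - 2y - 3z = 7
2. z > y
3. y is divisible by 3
Yes

Take x = 5, y = 0, z = 1. Substituting into each constraint:
  (1) 2(5) - 2(0) - 3(1) = 7 ✓
  (2) 1 > 0 ✓
  (3) 0 = 3 × 0, remainder 0 ✓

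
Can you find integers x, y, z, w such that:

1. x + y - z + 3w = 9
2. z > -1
Yes

Take x = 9, y = 0, z = 0, w = 0. Substituting into each constraint:
  (1) 9 + 0 + 0 + 3(0) = 9 ✓
  (2) 0 > -1 ✓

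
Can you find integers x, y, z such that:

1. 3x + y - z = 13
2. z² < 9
Yes

Take x = 0, y = 13, z = 0. Substituting into each constraint:
  (1) 3(0) + 13 + 0 = 13 ✓
  (2) z² = (0)² = 0, and 0 < 9 ✓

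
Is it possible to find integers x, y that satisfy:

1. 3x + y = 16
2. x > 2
Yes

Take x = 3, y = 7. Substituting into each constraint:
  (1) 3(3) + 7 = 16 ✓
  (2) 3 > 2 ✓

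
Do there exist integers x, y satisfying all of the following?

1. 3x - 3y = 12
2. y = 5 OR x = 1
Yes

Take x = 1, y = -3. Substituting into each constraint:
  (1) 3(1) - 3(-3) = 12 ✓
  (2) x = 1, target 1 ✓ (second branch holds)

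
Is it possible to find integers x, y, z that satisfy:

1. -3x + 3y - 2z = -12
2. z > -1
Yes

Take x = 0, y = -4, z = 0. Substituting into each constraint:
  (1) -3(0) + 3(-4) - 2(0) = -12 ✓
  (2) 0 > -1 ✓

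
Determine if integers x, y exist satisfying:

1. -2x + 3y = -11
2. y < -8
Yes

Take x = -8, y = -9. Substituting into each constraint:
  (1) -2(-8) + 3(-9) = -11 ✓
  (2) -9 < -8 ✓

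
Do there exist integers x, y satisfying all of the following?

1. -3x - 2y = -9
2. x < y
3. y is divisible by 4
Yes

Take x = -5, y = 12. Substituting into each constraint:
  (1) -3(-5) - 2(12) = -9 ✓
  (2) -5 < 12 ✓
  (3) 12 = 4 × 3, remainder 0 ✓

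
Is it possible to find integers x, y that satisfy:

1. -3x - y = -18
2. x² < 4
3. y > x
Yes

Take x = 0, y = 18. Substituting into each constraint:
  (1) -3(0) + (-18) = -18 ✓
  (2) x² = (0)² = 0, and 0 < 4 ✓
  (3) 18 > 0 ✓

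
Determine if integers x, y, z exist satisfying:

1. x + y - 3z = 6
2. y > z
Yes

Take x = 3, y = 0, z = -1. Substituting into each constraint:
  (1) 3 + 0 - 3(-1) = 6 ✓
  (2) 0 > -1 ✓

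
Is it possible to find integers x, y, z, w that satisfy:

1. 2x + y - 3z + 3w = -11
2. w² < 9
Yes

Take x = -4, y = 0, z = 1, w = 0. Substituting into each constraint:
  (1) 2(-4) + 0 - 3(1) + 3(0) = -11 ✓
  (2) w² = (0)² = 0, and 0 < 9 ✓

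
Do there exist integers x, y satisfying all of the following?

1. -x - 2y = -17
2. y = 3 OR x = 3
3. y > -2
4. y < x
Yes

Take x = 11, y = 3. Substituting into each constraint:
  (1) (-11) - 2(3) = -17 ✓
  (2) y = 3, target 3 ✓ (first branch holds)
  (3) 3 > -2 ✓
  (4) 3 < 11 ✓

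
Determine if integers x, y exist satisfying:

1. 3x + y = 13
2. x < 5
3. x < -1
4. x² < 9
Yes

Take x = -2, y = 19. Substituting into each constraint:
  (1) 3(-2) + 19 = 13 ✓
  (2) -2 < 5 ✓
  (3) -2 < -1 ✓
  (4) x² = (-2)² = 4, and 4 < 9 ✓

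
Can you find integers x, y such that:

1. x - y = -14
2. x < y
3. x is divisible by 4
Yes

Take x = 0, y = 14. Substituting into each constraint:
  (1) 0 + (-14) = -14 ✓
  (2) 0 < 14 ✓
  (3) 0 = 4 × 0, remainder 0 ✓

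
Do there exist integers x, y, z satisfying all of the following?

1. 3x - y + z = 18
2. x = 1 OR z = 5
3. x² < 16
Yes

Take x = 0, y = -13, z = 5. Substituting into each constraint:
  (1) 3(0) + 13 + 5 = 18 ✓
  (2) z = 5, target 5 ✓ (second branch holds)
  (3) x² = (0)² = 0, and 0 < 16 ✓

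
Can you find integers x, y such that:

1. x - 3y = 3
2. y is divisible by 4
Yes

Take x = 3, y = 0. Substituting into each constraint:
  (1) 3 - 3(0) = 3 ✓
  (2) 0 = 4 × 0, remainder 0 ✓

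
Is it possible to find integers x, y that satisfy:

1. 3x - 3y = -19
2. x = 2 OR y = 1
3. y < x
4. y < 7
No

Even the single constraint (3x - 3y = -19) is infeasible over the integers.

  - 3x - 3y = -19: every term on the left is divisible by 3, so the LHS ≡ 0 (mod 3), but the RHS -19 is not — no integer solution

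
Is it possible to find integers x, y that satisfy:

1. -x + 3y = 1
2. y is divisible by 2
Yes

Take x = -1, y = 0. Substituting into each constraint:
  (1) 1 + 3(0) = 1 ✓
  (2) 0 = 2 × 0, remainder 0 ✓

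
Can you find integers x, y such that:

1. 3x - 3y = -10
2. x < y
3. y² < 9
No

Even the single constraint (3x - 3y = -10) is infeasible over the integers.

  - 3x - 3y = -10: every term on the left is divisible by 3, so the LHS ≡ 0 (mod 3), but the RHS -10 is not — no integer solution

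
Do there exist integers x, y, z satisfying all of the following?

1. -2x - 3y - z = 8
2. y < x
Yes

Take x = 1, y = 0, z = -10. Substituting into each constraint:
  (1) -2(1) - 3(0) + 10 = 8 ✓
  (2) 0 < 1 ✓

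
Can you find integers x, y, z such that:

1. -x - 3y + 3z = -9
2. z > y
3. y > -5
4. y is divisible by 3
Yes

Take x = 12, y = 0, z = 1. Substituting into each constraint:
  (1) (-12) - 3(0) + 3(1) = -9 ✓
  (2) 1 > 0 ✓
  (3) 0 > -5 ✓
  (4) 0 = 3 × 0, remainder 0 ✓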